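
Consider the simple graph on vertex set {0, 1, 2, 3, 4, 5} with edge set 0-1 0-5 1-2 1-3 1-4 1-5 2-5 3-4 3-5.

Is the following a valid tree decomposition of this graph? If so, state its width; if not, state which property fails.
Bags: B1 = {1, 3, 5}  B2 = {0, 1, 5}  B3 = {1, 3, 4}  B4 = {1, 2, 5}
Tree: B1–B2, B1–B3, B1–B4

Yes; width 2.

Every vertex of G appears in some bag (union = {0, 1, 2, 3, 4, 5}); every edge is covered by a bag; and for each vertex v the set of bags containing v is connected in the bag tree. The decomposition is therefore valid. The largest bag has 3 vertices, so the width is 2.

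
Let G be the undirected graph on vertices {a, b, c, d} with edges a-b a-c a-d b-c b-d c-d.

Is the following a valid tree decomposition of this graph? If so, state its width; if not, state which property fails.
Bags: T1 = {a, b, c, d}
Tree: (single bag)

Yes; width 3.

Vertex coverage: the bags together contain {a, b, c, d}, the full vertex set. Edge coverage: each edge of G has both endpoints in at least one bag. Running intersection: for every vertex, the bags containing it form a connected subtree. All three properties hold, so this is a valid tree decomposition of width max|bag| − 1 = 3, and hence tw(G) ≤ 3.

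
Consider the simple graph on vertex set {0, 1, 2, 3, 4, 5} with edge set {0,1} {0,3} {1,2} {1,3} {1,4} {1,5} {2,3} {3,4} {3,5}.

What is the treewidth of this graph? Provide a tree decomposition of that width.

The largest bag has 3 vertices, giving width 2; this decomposition certifies tw(G) ≤ 2. Conversely, {0, 1, 3} is a clique of size 3, and the vertices of any clique must share a bag in every tree decomposition; so some bag has ≥ 3 vertices and tw(G) ≥ 2. Hence tw(G) = 2 exactly.

Treewidth 2.
One such decomposition:
Bags: B1 = {1, 3, 4}  B2 = {1, 2, 3}  B3 = {0, 1, 3}  B4 = {1, 3, 5}
Tree: B1–B2, B1–B3, B2–B4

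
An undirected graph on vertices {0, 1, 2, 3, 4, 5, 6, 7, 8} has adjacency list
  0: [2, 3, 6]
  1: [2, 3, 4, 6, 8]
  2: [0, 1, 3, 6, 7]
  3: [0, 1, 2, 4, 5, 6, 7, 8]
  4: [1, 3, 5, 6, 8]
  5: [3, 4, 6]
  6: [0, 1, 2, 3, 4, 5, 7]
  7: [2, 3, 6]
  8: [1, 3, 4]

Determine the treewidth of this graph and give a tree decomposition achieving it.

Treewidth 3.
One optimal decomposition is:
Bags: B1 = {1, 3, 4, 6}  B2 = {1, 3, 4, 8}  B3 = {1, 2, 3, 6}  B4 = {3, 4, 5, 6}  B5 = {0, 2, 3, 6}  B6 = {2, 3, 6, 7}
Tree: B1–B2, B1–B3, B1–B4, B3–B5, B5–B6

The largest bag has 4 vertices, giving width 3; this decomposition certifies tw(G) ≤ 3. For the lower bound, the 4 vertices {1, 3, 4, 8} are pairwise adjacent, and any tree decomposition puts a clique entirely inside one bag — forcing width ≥ 3. Combining the bounds, tw(G) = 3.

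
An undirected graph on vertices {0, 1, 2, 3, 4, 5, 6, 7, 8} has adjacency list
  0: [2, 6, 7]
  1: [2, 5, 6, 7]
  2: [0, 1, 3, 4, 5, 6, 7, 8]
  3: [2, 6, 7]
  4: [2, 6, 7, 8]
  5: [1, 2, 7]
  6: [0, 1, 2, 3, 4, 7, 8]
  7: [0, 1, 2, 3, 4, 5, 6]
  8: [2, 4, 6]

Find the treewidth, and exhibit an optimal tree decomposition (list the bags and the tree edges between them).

Treewidth 3.
Bags: B1 = {2, 3, 6, 7}  B2 = {0, 2, 6, 7}  B3 = {1, 2, 6, 7}  B4 = {2, 4, 6, 7}  B5 = {2, 4, 6, 8}  B6 = {1, 2, 5, 7}
Tree: B1–B2, B2–B3, B3–B4, B4–B5, B3–B6

Every bag has size at most 4, so the width is 4 − 1 = 3 and tw(G) ≤ 3. On the other hand G contains the 4-clique {1, 2, 5, 7}. A clique must lie in a single bag of any decomposition, so no decomposition can have width below 3. The upper and lower bounds meet at 3, so that is the treewidth.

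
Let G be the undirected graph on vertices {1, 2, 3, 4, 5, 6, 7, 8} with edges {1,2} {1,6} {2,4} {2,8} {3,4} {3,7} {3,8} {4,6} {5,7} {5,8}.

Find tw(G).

2

A width-2 tree decomposition is:
Bags: B1 = {5, 7, 8}  B2 = {3, 7, 8}  B3 = {2, 3, 8}  B4 = {2, 3, 4}  B5 = {1, 2, 4}  B6 = {1, 4, 6}
Tree: B1–B2, B2–B3, B3–B4, B4–B5, B5–B6
Each bag holds 3 vertices, so the decomposition has width 2, which upper-bounds the treewidth. For the lower bound, G contains the cycle 5–7–3–8–5, so G is not a forest; only forests have treewidth ≤ 1, hence tw(G) ≥ 2. Hence tw(G) = 2 exactly.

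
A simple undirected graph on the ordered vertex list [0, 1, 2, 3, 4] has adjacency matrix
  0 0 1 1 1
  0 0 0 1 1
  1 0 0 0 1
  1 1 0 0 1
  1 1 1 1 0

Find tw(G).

2

A width-2 tree decomposition is:
Bags: B1 = {0, 3, 4}  B2 = {0, 2, 4}  B3 = {1, 3, 4}
Tree: B1–B2, B1–B3
The largest bag has 3 vertices, giving width 2; this decomposition certifies tw(G) ≤ 2. On the other hand G contains the 3-clique {0, 2, 4}. A clique must lie in a single bag of any decomposition, so no decomposition can have width below 2. The upper and lower bounds meet at 2, so that is the treewidth.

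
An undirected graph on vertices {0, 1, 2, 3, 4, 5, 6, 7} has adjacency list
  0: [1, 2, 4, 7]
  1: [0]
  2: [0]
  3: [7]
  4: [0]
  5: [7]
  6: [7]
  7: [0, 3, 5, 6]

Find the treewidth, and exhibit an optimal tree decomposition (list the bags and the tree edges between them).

Each bag holds 2 vertices, so the decomposition has width 1, which upper-bounds the treewidth. Since G has at least one edge (e.g. 0–1), it is not an edgeless graph, so tw(G) ≥ 1. Therefore the treewidth is 1.

Treewidth 1.
Bags: B1 = {0, 1}  B2 = {0, 2}  B3 = {0, 7}  B4 = {5, 7}  B5 = {6, 7}  B6 = {3, 7}  B7 = {0, 4}
Tree: B1–B2, B2–B3, B3–B4, B3–B5, B3–B6, B2–B7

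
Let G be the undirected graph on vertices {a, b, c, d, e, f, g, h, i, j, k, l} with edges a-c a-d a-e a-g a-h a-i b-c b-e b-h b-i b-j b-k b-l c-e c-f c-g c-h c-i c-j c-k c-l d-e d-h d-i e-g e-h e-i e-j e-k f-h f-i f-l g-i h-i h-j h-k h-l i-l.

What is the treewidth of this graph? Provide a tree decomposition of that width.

Treewidth 4.
Bags: B1 = {b, c, h, i, l}  B2 = {c, f, h, i, l}  B3 = {b, c, e, h, i}  B4 = {a, c, e, h, i}  B5 = {a, d, e, h, i}  B6 = {b, c, e, h, j}  B7 = {a, c, e, g, i}  B8 = {b, c, e, h, k}
Tree: B1–B2, B1–B3, B3–B4, B4–B5, B3–B6, B4–B7, B6–B8

The largest bag has 5 vertices, giving width 4; this decomposition certifies tw(G) ≤ 4. On the other hand G contains the 5-clique {a, c, e, g, i}. A clique must lie in a single bag of any decomposition, so no decomposition can have width below 4. Combining the bounds, tw(G) = 4.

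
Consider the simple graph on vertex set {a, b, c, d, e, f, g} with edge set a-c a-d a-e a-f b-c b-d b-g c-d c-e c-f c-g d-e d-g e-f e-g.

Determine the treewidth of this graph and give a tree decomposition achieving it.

Treewidth 3.
One optimal decomposition is:
Bags: B1 = {a, c, d, e}  B2 = {c, d, e, g}  B3 = {b, c, d, g}  B4 = {a, c, e, f}
Tree: B1–B2, B2–B3, B1–B4

The largest bag has 4 vertices, giving width 3; this decomposition certifies tw(G) ≤ 3. For the lower bound, the 4 vertices {c, d, e, g} are pairwise adjacent, and any tree decomposition puts a clique entirely inside one bag — forcing width ≥ 3. The upper and lower bounds meet at 3, so that is the treewidth.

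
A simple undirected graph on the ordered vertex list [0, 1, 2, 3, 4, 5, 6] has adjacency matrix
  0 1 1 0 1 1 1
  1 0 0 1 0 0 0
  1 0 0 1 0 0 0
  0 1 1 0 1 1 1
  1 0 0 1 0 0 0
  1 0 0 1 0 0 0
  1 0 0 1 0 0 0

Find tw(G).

2

A width-2 tree decomposition is:
Bags: B1 = {0, 2, 3}  B2 = {0, 3, 5}  B3 = {0, 3, 4}  B4 = {0, 3, 6}  B5 = {0, 1, 3}
Tree: B1–B2, B2–B3, B3–B4, B4–B5
The largest bag has 3 vertices, giving width 2; this decomposition certifies tw(G) ≤ 2. The edges 3–2–0–5–3 form a cycle, so G is not a tree and its treewidth is at least 2. The upper and lower bounds meet at 2, so that is the treewidth.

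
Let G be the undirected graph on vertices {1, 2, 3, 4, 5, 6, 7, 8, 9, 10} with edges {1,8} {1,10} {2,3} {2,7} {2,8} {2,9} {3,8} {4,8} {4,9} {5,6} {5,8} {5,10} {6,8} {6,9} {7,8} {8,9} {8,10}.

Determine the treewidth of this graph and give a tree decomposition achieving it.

Treewidth 2.
One optimal decomposition is:
Bags: B1 = {2, 8, 9}  B2 = {2, 7, 8}  B3 = {2, 3, 8}  B4 = {6, 8, 9}  B5 = {4, 8, 9}  B6 = {5, 6, 8}  B7 = {5, 8, 10}  B8 = {1, 8, 10}
Tree: B1–B2, B1–B3, B1–B4, B4–B5, B4–B6, B6–B7, B7–B8

Every bag has size at most 3, so the width is 3 − 1 = 2 and tw(G) ≤ 2. On the other hand G contains the 3-clique {1, 8, 10}. A clique must lie in a single bag of any decomposition, so no decomposition can have width below 2. Therefore the treewidth is 2.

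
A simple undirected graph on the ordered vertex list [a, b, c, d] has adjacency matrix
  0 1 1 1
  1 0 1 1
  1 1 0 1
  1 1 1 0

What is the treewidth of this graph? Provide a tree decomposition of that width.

Treewidth 3.
Bags: B1 = {a, b, c, d}
Tree: (single bag)

A single bag containing all 4 vertices is trivially a valid decomposition of width 3. For the lower bound, the 4 vertices {a, b, c, d} are pairwise adjacent, and any tree decomposition puts a clique entirely inside one bag — forcing width ≥ 3. Combining the bounds, tw(G) = 3.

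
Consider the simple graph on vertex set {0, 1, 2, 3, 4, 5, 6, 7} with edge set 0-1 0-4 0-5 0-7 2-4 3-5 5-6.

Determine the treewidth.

1

A width-1 tree decomposition is:
Bags: B1 = {0, 5}  B2 = {5, 6}  B3 = {3, 5}  B4 = {0, 7}  B5 = {0, 4}  B6 = {0, 1}  B7 = {2, 4}
Tree: B1–B2, B1–B3, B1–B4, B1–B5, B5–B6, B5–B7
Every bag has size at most 2, so the width is 2 − 1 = 1 and tw(G) ≤ 1. Since G has at least one edge (e.g. 5–0), it is not an edgeless graph, so tw(G) ≥ 1. Combining the bounds, tw(G) = 1.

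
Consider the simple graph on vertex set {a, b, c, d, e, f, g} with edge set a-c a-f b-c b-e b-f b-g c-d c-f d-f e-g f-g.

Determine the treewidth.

A width-2 tree decomposition is:
Bags: B1 = {b, c, f}  B2 = {b, f, g}  B3 = {b, e, g}  B4 = {a, c, f}  B5 = {c, d, f}
Tree: B1–B2, B2–B3, B1–B4, B4–B5
Each bag holds 3 vertices, so the decomposition has width 2, which upper-bounds the treewidth. On the other hand G contains the 3-clique {b, e, g}. A clique must lie in a single bag of any decomposition, so no decomposition can have width below 2. Therefore the treewidth is 2.

2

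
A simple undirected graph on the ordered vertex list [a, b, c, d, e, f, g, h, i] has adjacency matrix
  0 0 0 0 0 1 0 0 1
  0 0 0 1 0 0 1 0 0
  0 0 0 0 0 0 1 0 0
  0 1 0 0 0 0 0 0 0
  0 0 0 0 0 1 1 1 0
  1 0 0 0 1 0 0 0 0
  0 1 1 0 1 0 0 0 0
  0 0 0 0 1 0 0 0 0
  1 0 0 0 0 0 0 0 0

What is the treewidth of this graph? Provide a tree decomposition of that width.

Every bag has size at most 2, so the width is 2 − 1 = 1 and tw(G) ≤ 1. Any graph with an edge has treewidth ≥ 1, and G has the edge f–e. The upper and lower bounds meet at 1, so that is the treewidth.

Treewidth 1.
One optimal decomposition is:
Bags: B1 = {e, f}  B2 = {a, f}  B3 = {e, g}  B4 = {c, g}  B5 = {e, h}  B6 = {b, g}  B7 = {b, d}  B8 = {a, i}
Tree: B1–B2, B1–B3, B3–B4, B3–B5, B3–B6, B6–B7, B2–B8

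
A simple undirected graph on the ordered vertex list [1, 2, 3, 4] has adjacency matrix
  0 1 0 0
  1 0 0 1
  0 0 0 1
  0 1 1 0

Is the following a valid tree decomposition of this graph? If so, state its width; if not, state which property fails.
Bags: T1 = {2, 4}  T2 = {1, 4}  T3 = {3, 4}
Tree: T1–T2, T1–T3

A tree decomposition must satisfy three properties: every vertex lies in some bag; for every edge, both endpoints lie together in some bag; and for every vertex, the bags containing it form a connected subtree. Here edge (2,1) lies in no bag, so the decomposition is invalid.

No — edge (2,1) lies in no bag.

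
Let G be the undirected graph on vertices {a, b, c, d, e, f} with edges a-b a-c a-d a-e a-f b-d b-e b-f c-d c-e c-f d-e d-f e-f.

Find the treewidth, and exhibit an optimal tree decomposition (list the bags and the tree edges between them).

Every bag has size at most 5, so the width is 5 − 1 = 4 and tw(G) ≤ 4. On the other hand G contains the 5-clique {a, c, d, e, f}. A clique must lie in a single bag of any decomposition, so no decomposition can have width below 4. Hence tw(G) = 4 exactly.

Treewidth 4.
Bags: B1 = {a, c, d, e, f}  B2 = {a, b, d, e, f}
Tree: B1–B2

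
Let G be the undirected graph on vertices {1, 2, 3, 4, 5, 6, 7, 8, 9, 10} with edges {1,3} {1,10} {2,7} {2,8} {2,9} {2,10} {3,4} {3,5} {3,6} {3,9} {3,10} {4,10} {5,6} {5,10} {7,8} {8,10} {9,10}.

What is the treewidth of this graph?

A width-2 tree decomposition is:
Bags: B1 = {2, 8, 10}  B2 = {2, 9, 10}  B3 = {3, 9, 10}  B4 = {2, 7, 8}  B5 = {3, 4, 10}  B6 = {1, 3, 10}  B7 = {3, 5, 10}  B8 = {3, 5, 6}
Tree: B1–B2, B2–B3, B1–B4, B3–B5, B5–B6, B6–B7, B7–B8
The largest bag has 3 vertices, giving width 2; this decomposition certifies tw(G) ≤ 2. Conversely, {2, 8, 10} is a clique of size 3, and the vertices of any clique must share a bag in every tree decomposition; so some bag has ≥ 3 vertices and tw(G) ≥ 2. Combining the bounds, tw(G) = 2.

2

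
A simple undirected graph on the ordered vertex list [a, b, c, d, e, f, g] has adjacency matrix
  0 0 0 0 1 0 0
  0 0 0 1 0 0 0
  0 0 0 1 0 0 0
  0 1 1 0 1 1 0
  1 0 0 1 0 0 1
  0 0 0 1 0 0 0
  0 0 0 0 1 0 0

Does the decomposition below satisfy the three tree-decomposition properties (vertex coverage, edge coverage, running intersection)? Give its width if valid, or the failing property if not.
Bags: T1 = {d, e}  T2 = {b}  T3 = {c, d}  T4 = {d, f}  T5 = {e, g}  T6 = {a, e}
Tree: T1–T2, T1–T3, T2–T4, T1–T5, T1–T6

A tree decomposition must satisfy three properties: every vertex lies in some bag; for every edge, both endpoints lie together in some bag; and for every vertex, the bags containing it form a connected subtree. Here edge (d,b) lies in no bag, so the decomposition is invalid.

No — edge (d,b) lies in no bag.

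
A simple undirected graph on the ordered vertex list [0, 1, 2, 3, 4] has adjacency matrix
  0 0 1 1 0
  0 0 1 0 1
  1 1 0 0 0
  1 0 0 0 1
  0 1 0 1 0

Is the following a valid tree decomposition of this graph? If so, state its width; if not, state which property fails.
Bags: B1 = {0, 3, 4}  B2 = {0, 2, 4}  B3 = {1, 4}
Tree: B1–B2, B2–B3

A tree decomposition must satisfy three properties: every vertex lies in some bag; for every edge, both endpoints lie together in some bag; and for every vertex, the bags containing it form a connected subtree. Here edge (2,1) lies in no bag, so the decomposition is invalid.

No — edge (2,1) lies in no bag.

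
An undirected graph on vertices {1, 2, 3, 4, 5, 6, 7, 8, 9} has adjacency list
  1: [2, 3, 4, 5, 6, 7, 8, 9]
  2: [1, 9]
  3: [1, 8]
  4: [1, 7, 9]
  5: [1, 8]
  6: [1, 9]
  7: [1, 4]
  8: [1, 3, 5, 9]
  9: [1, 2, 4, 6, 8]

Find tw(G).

2

A width-2 tree decomposition is:
Bags: B1 = {1, 8, 9}  B2 = {1, 2, 9}  B3 = {1, 3, 8}  B4 = {1, 4, 9}  B5 = {1, 5, 8}  B6 = {1, 4, 7}  B7 = {1, 6, 9}
Tree: B1–B2, B1–B3, B2–B4, B1–B5, B4–B6, B4–B7
The largest bag has 3 vertices, giving width 2; this decomposition certifies tw(G) ≤ 2. Conversely, {1, 8, 9} is a clique of size 3, and the vertices of any clique must share a bag in every tree decomposition; so some bag has ≥ 3 vertices and tw(G) ≥ 2. Hence tw(G) = 2 exactly.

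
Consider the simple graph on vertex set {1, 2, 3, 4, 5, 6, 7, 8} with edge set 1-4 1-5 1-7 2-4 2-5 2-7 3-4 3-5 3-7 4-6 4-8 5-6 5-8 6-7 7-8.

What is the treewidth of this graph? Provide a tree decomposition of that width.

The largest bag has 4 vertices, giving width 3; this decomposition certifies tw(G) ≤ 3. For the lower bound: the 4 vertex sets {2,4}, {3,7}, {5}, {6} are disjoint, each induces a connected subgraph, and every pair is joined by at least one edge of G. Contracting each set to a single vertex therefore yields K_{4} as a minor, and since treewidth is minor-monotone, tw(G) ≥ tw(K_{4}) = 3. The upper and lower bounds meet at 3, so that is the treewidth.

Treewidth 3.
One such decomposition:
Bags: B1 = {2, 4, 5, 7}  B2 = {3, 4, 5, 7}  B3 = {4, 5, 6, 7}  B4 = {1, 4, 5, 7}  B5 = {4, 5, 7, 8}
Tree: B1–B2, B2–B3, B3–B4, B4–B5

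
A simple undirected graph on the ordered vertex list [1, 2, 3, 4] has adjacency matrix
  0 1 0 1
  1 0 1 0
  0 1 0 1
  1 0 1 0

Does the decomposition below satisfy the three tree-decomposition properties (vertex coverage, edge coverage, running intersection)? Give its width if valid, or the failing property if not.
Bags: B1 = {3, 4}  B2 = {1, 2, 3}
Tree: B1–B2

No — edge (1,4) lies in no bag.

A tree decomposition must satisfy three properties: every vertex lies in some bag; for every edge, both endpoints lie together in some bag; and for every vertex, the bags containing it form a connected subtree. Here edge (1,4) lies in no bag, so the decomposition is invalid.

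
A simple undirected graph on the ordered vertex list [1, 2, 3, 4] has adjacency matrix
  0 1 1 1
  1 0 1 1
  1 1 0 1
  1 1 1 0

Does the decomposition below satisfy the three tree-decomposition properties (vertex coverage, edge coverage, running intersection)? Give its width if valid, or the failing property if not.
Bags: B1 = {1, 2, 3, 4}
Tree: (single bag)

Every vertex of G appears in some bag (union = {1, 2, 3, 4}); every edge is covered by a bag; and for each vertex v the set of bags containing v is connected in the bag tree. The decomposition is therefore valid. The largest bag has 4 vertices, so the width is 3.

Yes; width 3.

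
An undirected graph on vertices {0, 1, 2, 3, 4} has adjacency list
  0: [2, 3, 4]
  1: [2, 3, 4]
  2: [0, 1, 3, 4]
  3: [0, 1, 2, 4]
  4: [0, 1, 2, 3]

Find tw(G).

A width-3 tree decomposition is:
Bags: B1 = {0, 2, 3, 4}  B2 = {1, 2, 3, 4}
Tree: B1–B2
The largest bag has 4 vertices, giving width 3; this decomposition certifies tw(G) ≤ 3. For the lower bound, the 4 vertices {0, 2, 3, 4} are pairwise adjacent, and any tree decomposition puts a clique entirely inside one bag — forcing width ≥ 3. Therefore the treewidth is 3.

3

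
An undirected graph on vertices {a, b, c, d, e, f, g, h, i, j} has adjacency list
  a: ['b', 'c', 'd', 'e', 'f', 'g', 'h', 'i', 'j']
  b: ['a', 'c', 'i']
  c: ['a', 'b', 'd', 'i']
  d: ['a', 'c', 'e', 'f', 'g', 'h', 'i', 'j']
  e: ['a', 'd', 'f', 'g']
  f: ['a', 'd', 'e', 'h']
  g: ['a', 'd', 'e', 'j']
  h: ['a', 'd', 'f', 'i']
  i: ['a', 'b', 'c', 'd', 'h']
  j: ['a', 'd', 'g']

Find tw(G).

3

A width-3 tree decomposition is:
Bags: B1 = {a, d, e, f}  B2 = {a, d, e, g}  B3 = {a, d, g, j}  B4 = {a, d, f, h}  B5 = {a, d, h, i}  B6 = {a, c, d, i}  B7 = {a, b, c, i}
Tree: B1–B2, B2–B3, B1–B4, B4–B5, B5–B6, B6–B7
The largest bag has 4 vertices, giving width 3; this decomposition certifies tw(G) ≤ 3. Conversely, {a, d, e, f} is a clique of size 4, and the vertices of any clique must share a bag in every tree decomposition; so some bag has ≥ 4 vertices and tw(G) ≥ 3. Combining the bounds, tw(G) = 3.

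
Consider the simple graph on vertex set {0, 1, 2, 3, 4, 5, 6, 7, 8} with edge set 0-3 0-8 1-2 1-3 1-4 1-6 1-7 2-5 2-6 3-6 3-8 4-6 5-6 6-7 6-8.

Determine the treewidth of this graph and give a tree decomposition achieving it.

Treewidth 2.
One optimal decomposition is:
Bags: B1 = {1, 6, 7}  B2 = {1, 2, 6}  B3 = {1, 3, 6}  B4 = {2, 5, 6}  B5 = {1, 4, 6}  B6 = {3, 6, 8}  B7 = {0, 3, 8}
Tree: B1–B2, B1–B3, B2–B4, B2–B5, B3–B6, B6–B7

The largest bag has 3 vertices, giving width 2; this decomposition certifies tw(G) ≤ 2. Conversely, {0, 3, 8} is a clique of size 3, and the vertices of any clique must share a bag in every tree decomposition; so some bag has ≥ 3 vertices and tw(G) ≥ 2. Hence tw(G) = 2 exactly.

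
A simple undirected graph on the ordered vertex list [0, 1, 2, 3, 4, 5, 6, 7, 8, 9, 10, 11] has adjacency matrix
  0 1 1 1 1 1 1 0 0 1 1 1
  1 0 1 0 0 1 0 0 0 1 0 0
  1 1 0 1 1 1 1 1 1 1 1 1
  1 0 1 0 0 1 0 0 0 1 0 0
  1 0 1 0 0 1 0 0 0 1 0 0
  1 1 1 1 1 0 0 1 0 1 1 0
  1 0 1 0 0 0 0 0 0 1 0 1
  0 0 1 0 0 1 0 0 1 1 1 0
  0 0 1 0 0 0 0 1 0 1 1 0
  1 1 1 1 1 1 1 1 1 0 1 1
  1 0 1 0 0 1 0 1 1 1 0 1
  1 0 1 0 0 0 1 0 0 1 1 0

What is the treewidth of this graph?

4

A width-4 tree decomposition is:
Bags: B1 = {0, 2, 4, 5, 9}  B2 = {0, 2, 5, 9, 10}  B3 = {0, 2, 3, 5, 9}  B4 = {0, 2, 9, 10, 11}  B5 = {0, 1, 2, 5, 9}  B6 = {2, 5, 7, 9, 10}  B7 = {0, 2, 6, 9, 11}  B8 = {2, 7, 8, 9, 10}
Tree: B1–B2, B2–B3, B2–B4, B3–B5, B2–B6, B4–B7, B6–B8
Each bag holds 5 vertices, so the decomposition has width 4, which upper-bounds the treewidth. Conversely, {0, 2, 9, 10, 11} is a clique of size 5, and the vertices of any clique must share a bag in every tree decomposition; so some bag has ≥ 5 vertices and tw(G) ≥ 4. Combining the bounds, tw(G) = 4.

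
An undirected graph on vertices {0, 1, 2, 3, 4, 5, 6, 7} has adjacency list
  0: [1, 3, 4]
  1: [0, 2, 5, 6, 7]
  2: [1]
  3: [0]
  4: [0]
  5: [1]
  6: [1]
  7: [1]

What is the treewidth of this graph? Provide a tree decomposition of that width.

Treewidth 1.
One optimal decomposition is:
Bags: B1 = {0, 1}  B2 = {0, 4}  B3 = {1, 7}  B4 = {1, 2}  B5 = {0, 3}  B6 = {1, 6}  B7 = {1, 5}
Tree: B1–B2, B1–B3, B3–B4, B1–B5, B4–B6, B3–B7

Every bag has size at most 2, so the width is 2 − 1 = 1 and tw(G) ≤ 1. Since G has at least one edge (e.g. 0–1), it is not an edgeless graph, so tw(G) ≥ 1. Hence tw(G) = 1 exactly.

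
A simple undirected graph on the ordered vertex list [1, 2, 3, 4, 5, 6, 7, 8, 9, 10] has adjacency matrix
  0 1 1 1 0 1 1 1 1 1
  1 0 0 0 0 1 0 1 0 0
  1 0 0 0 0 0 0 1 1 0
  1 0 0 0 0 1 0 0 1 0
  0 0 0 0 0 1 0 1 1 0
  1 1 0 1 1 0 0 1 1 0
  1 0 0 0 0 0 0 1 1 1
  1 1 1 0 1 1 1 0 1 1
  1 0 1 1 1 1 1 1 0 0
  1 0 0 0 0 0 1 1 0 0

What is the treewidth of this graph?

3

A width-3 tree decomposition is:
Bags: B1 = {5, 6, 8, 9}  B2 = {1, 6, 8, 9}  B3 = {1, 2, 6, 8}  B4 = {1, 4, 6, 9}  B5 = {1, 7, 8, 9}  B6 = {1, 7, 8, 10}  B7 = {1, 3, 8, 9}
Tree: B1–B2, B2–B3, B2–B4, B2–B5, B5–B6, B2–B7
The largest bag has 4 vertices, giving width 3; this decomposition certifies tw(G) ≤ 3. Conversely, {1, 3, 8, 9} is a clique of size 4, and the vertices of any clique must share a bag in every tree decomposition; so some bag has ≥ 4 vertices and tw(G) ≥ 3. Combining the bounds, tw(G) = 3.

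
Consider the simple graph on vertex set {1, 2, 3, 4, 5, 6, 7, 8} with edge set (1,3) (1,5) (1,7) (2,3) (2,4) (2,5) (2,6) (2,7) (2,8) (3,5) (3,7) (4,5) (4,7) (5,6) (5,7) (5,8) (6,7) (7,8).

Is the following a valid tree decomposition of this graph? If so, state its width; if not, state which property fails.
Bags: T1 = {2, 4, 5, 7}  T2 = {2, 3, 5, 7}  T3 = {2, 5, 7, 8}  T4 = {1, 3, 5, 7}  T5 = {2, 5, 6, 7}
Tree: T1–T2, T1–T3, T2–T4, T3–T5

Yes; width 3.

Checking the three conditions: (i) the bags cover all of {1, 2, 3, 4, 5, 6, 7, 8}; (ii) for each edge, some bag contains both endpoints; (iii) the bags containing any fixed vertex form a subtree. All hold, so the decomposition is valid with width 4 − 1 = 3.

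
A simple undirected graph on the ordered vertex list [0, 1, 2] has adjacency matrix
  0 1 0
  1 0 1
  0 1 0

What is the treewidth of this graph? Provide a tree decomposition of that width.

Every bag has size at most 2, so the width is 2 − 1 = 1 and tw(G) ≤ 1. Any graph with an edge has treewidth ≥ 1, and G has the edge 2–1. Therefore the treewidth is 1.

Treewidth 1.
One such decomposition:
Bags: B1 = {1, 2}  B2 = {0, 1}
Tree: B1–B2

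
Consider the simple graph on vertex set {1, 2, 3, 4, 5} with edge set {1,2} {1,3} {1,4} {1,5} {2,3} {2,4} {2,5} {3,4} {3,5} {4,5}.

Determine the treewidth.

A width-4 tree decomposition is:
Bags: B1 = {1, 2, 3, 4, 5}
Tree: (single bag)
With just one bag of size 5, the width is 5 − 1 = 4, so tw(G) ≤ 4. On the other hand G contains the 5-clique {1, 2, 3, 4, 5}. A clique must lie in a single bag of any decomposition, so no decomposition can have width below 4. Therefore the treewidth is 4.

4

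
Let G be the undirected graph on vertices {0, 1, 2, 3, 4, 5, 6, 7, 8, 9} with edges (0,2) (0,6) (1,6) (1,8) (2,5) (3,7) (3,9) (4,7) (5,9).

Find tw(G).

1

A width-1 tree decomposition is:
Bags: B1 = {4, 7}  B2 = {3, 7}  B3 = {3, 9}  B4 = {5, 9}  B5 = {2, 5}  B6 = {0, 2}  B7 = {0, 6}  B8 = {1, 6}  B9 = {1, 8}
Tree: B1–B2, B2–B3, B3–B4, B4–B5, B5–B6, B6–B7, B7–B8, B8–B9
The largest bag has 2 vertices, giving width 1; this decomposition certifies tw(G) ≤ 1. Any graph with an edge has treewidth ≥ 1, and G has the edge 4–7. Hence tw(G) = 1 exactly.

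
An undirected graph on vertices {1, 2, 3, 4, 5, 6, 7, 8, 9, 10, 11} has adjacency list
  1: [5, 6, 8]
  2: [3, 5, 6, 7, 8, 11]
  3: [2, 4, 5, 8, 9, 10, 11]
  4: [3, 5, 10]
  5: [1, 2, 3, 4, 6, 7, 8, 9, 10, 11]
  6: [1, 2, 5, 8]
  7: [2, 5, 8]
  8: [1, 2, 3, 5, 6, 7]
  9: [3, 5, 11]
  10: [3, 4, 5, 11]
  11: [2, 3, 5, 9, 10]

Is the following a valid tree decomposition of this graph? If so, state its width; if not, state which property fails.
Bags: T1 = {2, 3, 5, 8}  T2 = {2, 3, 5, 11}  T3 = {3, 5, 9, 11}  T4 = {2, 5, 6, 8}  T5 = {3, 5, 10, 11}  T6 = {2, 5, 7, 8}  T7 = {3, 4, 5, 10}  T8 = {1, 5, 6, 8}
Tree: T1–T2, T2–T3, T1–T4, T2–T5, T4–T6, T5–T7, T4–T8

Yes; width 3.

Every vertex of G appears in some bag (union = {1, 2, 3, 4, 5, 6, 7, 8, 9, 10, 11}); every edge is covered by a bag; and for each vertex v the set of bags containing v is connected in the bag tree. The decomposition is therefore valid. The largest bag has 4 vertices, so the width is 3.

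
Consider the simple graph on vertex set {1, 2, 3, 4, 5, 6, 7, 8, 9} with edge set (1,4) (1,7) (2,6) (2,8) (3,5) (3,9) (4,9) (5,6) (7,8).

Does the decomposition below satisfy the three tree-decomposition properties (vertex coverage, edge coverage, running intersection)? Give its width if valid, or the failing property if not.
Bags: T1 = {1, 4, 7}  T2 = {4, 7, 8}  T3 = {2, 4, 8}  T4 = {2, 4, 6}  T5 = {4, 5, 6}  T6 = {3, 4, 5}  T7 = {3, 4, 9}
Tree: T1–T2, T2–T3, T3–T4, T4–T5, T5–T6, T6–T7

Every vertex of G appears in some bag (union = {1, 2, 3, 4, 5, 6, 7, 8, 9}); every edge is covered by a bag; and for each vertex v the set of bags containing v is connected in the bag tree. The decomposition is therefore valid. The largest bag has 3 vertices, so the width is 2.

Yes; width 2.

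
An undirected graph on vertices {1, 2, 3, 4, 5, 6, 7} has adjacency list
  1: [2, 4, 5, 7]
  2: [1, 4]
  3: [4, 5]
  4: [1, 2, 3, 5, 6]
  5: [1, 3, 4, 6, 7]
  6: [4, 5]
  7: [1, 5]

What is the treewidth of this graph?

2

A width-2 tree decomposition is:
Bags: B1 = {1, 4, 5}  B2 = {3, 4, 5}  B3 = {4, 5, 6}  B4 = {1, 2, 4}  B5 = {1, 5, 7}
Tree: B1–B2, B1–B3, B1–B4, B1–B5
Every bag has size at most 3, so the width is 3 − 1 = 2 and tw(G) ≤ 2. Conversely, {1, 2, 4} is a clique of size 3, and the vertices of any clique must share a bag in every tree decomposition; so some bag has ≥ 3 vertices and tw(G) ≥ 2. Hence tw(G) = 2 exactly.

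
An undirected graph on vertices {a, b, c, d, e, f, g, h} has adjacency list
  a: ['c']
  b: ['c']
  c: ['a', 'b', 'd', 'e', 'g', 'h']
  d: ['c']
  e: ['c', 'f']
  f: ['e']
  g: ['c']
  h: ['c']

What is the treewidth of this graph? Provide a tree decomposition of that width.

Treewidth 1.
One such decomposition:
Bags: B1 = {c, d}  B2 = {c, g}  B3 = {c, e}  B4 = {c, h}  B5 = {e, f}  B6 = {b, c}  B7 = {a, c}
Tree: B1–B2, B1–B3, B3–B4, B3–B5, B2–B6, B2–B7

Each bag holds 2 vertices, so the decomposition has width 1, which upper-bounds the treewidth. G has an edge, so its treewidth is at least 1. Therefore the treewidth is 1.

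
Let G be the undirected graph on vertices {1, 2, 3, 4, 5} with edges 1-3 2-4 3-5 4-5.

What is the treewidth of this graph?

A width-1 tree decomposition is:
Bags: B1 = {1, 3}  B2 = {3, 5}  B3 = {4, 5}  B4 = {2, 4}
Tree: B1–B2, B2–B3, B3–B4
Every bag has size at most 2, so the width is 2 − 1 = 1 and tw(G) ≤ 1. G has an edge, so its treewidth is at least 1. The upper and lower bounds meet at 1, so that is the treewidth.

1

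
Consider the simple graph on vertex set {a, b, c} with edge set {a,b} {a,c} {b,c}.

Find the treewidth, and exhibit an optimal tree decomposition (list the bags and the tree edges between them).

A single bag containing all 3 vertices is trivially a valid decomposition of width 2. Conversely, {a, b, c} is a clique of size 3, and the vertices of any clique must share a bag in every tree decomposition; so some bag has ≥ 3 vertices and tw(G) ≥ 2. The upper and lower bounds meet at 2, so that is the treewidth.

Treewidth 2.
Bags: B1 = {a, b, c}
Tree: (single bag)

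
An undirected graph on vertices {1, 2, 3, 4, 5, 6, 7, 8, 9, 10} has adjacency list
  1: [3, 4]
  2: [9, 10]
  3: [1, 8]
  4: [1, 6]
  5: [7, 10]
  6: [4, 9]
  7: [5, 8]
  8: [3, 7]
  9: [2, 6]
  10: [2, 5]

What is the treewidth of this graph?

2

A width-2 tree decomposition is:
Bags: B1 = {1, 3, 8}  B2 = {1, 4, 8}  B3 = {4, 6, 8}  B4 = {6, 8, 9}  B5 = {2, 8, 9}  B6 = {2, 8, 10}  B7 = {5, 8, 10}  B8 = {5, 7, 8}
Tree: B1–B2, B2–B3, B3–B4, B4–B5, B5–B6, B6–B7, B7–B8
Every bag has size at most 3, so the width is 3 − 1 = 2 and tw(G) ≤ 2. For the lower bound, G contains the cycle 8–3–1–4–6–9–2–10–5–7–8, so G is not a forest; only forests have treewidth ≤ 1, hence tw(G) ≥ 2. The upper and lower bounds meet at 2, so that is the treewidth.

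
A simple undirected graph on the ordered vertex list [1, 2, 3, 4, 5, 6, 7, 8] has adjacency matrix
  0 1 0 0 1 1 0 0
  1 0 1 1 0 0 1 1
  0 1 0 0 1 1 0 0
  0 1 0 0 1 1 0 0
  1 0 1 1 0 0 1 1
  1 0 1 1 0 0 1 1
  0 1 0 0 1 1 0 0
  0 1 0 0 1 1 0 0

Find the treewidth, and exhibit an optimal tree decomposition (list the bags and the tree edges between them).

Every bag has size at most 4, so the width is 4 − 1 = 3 and tw(G) ≤ 3. For the lower bound: the 4 vertex sets {2,3}, {4,5}, {6}, {7} are disjoint, each induces a connected subgraph, and every pair is joined by at least one edge of G. Contracting each set to a single vertex therefore yields K_{4} as a minor, and since treewidth is minor-monotone, tw(G) ≥ tw(K_{4}) = 3. Combining the bounds, tw(G) = 3.

Treewidth 3.
One such decomposition:
Bags: B1 = {2, 3, 5, 6}  B2 = {2, 4, 5, 6}  B3 = {2, 5, 6, 7}  B4 = {1, 2, 5, 6}  B5 = {2, 5, 6, 8}
Tree: B1–B2, B2–B3, B3–B4, B4–B5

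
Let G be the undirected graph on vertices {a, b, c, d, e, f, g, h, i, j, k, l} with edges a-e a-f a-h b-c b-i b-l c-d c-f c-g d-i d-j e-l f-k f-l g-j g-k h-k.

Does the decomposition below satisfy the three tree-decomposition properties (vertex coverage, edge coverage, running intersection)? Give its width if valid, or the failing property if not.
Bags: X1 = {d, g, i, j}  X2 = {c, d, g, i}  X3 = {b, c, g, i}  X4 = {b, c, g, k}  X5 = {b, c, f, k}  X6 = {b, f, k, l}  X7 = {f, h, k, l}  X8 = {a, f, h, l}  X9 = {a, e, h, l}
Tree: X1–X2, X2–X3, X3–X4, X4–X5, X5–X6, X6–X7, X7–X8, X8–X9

Yes; width 3.

Checking the three conditions: (i) the bags cover all of {a, b, c, d, e, f, g, h, i, j, k, l}; (ii) for each edge, some bag contains both endpoints; (iii) the bags containing any fixed vertex form a subtree. All hold, so the decomposition is valid with width 4 − 1 = 3.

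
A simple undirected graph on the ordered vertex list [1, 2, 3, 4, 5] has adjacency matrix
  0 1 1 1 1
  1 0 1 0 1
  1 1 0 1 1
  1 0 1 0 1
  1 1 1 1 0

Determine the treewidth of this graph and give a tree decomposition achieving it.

The largest bag has 4 vertices, giving width 3; this decomposition certifies tw(G) ≤ 3. Conversely, {1, 2, 3, 5} is a clique of size 4, and the vertices of any clique must share a bag in every tree decomposition; so some bag has ≥ 4 vertices and tw(G) ≥ 3. Hence tw(G) = 3 exactly.

Treewidth 3.
Bags: B1 = {1, 2, 3, 5}  B2 = {1, 3, 4, 5}
Tree: B1–B2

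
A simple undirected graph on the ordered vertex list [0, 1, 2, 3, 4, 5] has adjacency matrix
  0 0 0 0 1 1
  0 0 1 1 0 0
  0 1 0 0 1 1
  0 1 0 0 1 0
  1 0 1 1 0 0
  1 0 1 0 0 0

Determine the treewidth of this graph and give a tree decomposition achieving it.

Treewidth 2.
One such decomposition:
Bags: B1 = {1, 2, 3}  B2 = {2, 3, 4}  B3 = {2, 4, 5}  B4 = {0, 4, 5}
Tree: B1–B2, B2–B3, B3–B4

Every bag has size at most 3, so the width is 3 − 1 = 2 and tw(G) ≤ 2. Since 1–3–4–2–1 is a cycle in G, G is not acyclic. Forests are exactly the graphs of treewidth ≤ 1, so tw(G) ≥ 2. Combining the bounds, tw(G) = 2.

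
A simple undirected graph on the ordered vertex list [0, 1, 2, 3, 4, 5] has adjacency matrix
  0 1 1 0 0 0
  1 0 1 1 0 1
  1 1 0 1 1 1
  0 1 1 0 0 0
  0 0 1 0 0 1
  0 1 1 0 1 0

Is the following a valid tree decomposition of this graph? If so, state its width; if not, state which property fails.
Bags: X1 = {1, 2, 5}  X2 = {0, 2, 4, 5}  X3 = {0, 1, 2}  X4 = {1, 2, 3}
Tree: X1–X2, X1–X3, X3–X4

A tree decomposition must satisfy three properties: every vertex lies in some bag; for every edge, both endpoints lie together in some bag; and for every vertex, the bags containing it form a connected subtree. Here bags containing vertex 0 are not connected in the tree, so the decomposition is invalid.

No — bags containing vertex 0 are not connected in the tree.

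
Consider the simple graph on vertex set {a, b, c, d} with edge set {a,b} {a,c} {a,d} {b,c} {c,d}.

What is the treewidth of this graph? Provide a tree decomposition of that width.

Each bag holds 3 vertices, so the decomposition has width 2, which upper-bounds the treewidth. For the lower bound, the 3 vertices {a, c, d} are pairwise adjacent, and any tree decomposition puts a clique entirely inside one bag — forcing width ≥ 2. Hence tw(G) = 2 exactly.

Treewidth 2.
One optimal decomposition is:
Bags: B1 = {a, b, c}  B2 = {a, c, d}
Tree: B1–B2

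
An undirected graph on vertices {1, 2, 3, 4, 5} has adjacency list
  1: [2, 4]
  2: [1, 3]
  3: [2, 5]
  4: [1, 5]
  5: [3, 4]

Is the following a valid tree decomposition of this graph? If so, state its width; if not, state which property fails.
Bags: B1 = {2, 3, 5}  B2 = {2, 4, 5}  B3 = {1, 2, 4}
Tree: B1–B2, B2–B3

Yes; width 2.

Checking the three conditions: (i) the bags cover all of {1, 2, 3, 4, 5}; (ii) for each edge, some bag contains both endpoints; (iii) the bags containing any fixed vertex form a subtree. All hold, so the decomposition is valid with width 3 − 1 = 2.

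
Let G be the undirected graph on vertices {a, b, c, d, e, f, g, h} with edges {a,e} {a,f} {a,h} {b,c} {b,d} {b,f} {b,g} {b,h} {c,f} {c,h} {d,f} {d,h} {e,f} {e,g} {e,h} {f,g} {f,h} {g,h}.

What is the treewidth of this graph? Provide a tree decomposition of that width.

Treewidth 3.
Bags: B1 = {e, f, g, h}  B2 = {b, f, g, h}  B3 = {b, d, f, h}  B4 = {b, c, f, h}  B5 = {a, e, f, h}
Tree: B1–B2, B2–B3, B2–B4, B1–B5

Each bag holds 4 vertices, so the decomposition has width 3, which upper-bounds the treewidth. Conversely, {e, f, g, h} is a clique of size 4, and the vertices of any clique must share a bag in every tree decomposition; so some bag has ≥ 4 vertices and tw(G) ≥ 3. Hence tw(G) = 3 exactly.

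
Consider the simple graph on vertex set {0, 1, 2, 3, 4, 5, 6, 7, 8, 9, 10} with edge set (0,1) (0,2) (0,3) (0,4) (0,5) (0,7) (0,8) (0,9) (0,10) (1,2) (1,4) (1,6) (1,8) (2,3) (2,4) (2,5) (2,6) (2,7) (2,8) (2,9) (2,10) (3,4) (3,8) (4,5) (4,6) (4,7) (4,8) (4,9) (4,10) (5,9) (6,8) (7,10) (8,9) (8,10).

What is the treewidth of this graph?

A width-4 tree decomposition is:
Bags: B1 = {0, 2, 3, 4, 8}  B2 = {0, 1, 2, 4, 8}  B3 = {0, 2, 4, 8, 9}  B4 = {0, 2, 4, 8, 10}  B5 = {1, 2, 4, 6, 8}  B6 = {0, 2, 4, 5, 9}  B7 = {0, 2, 4, 7, 10}
Tree: B1–B2, B1–B3, B2–B4, B2–B5, B3–B6, B4–B7
Every bag has size at most 5, so the width is 5 − 1 = 4 and tw(G) ≤ 4. On the other hand G contains the 5-clique {0, 1, 2, 4, 8}. A clique must lie in a single bag of any decomposition, so no decomposition can have width below 4. Combining the bounds, tw(G) = 4.

4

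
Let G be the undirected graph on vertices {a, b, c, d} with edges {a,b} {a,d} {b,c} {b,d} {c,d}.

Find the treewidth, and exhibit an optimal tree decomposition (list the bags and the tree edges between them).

Treewidth 2.
One such decomposition:
Bags: B1 = {b, c, d}  B2 = {a, b, d}
Tree: B1–B2

Each bag holds 3 vertices, so the decomposition has width 2, which upper-bounds the treewidth. Conversely, {b, c, d} is a clique of size 3, and the vertices of any clique must share a bag in every tree decomposition; so some bag has ≥ 3 vertices and tw(G) ≥ 2. Hence tw(G) = 2 exactly.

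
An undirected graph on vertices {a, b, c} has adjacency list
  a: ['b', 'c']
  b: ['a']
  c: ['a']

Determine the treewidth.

A width-1 tree decomposition is:
Bags: B1 = {a, b}  B2 = {a, c}
Tree: B1–B2
The largest bag has 2 vertices, giving width 1; this decomposition certifies tw(G) ≤ 1. G has an edge, so its treewidth is at least 1. Hence tw(G) = 1 exactly.

1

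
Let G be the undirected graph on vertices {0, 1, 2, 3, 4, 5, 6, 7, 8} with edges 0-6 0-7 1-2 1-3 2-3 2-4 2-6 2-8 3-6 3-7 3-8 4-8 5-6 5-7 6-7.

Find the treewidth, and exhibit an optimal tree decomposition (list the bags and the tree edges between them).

Each bag holds 3 vertices, so the decomposition has width 2, which upper-bounds the treewidth. Conversely, {0, 6, 7} is a clique of size 3, and the vertices of any clique must share a bag in every tree decomposition; so some bag has ≥ 3 vertices and tw(G) ≥ 2. Hence tw(G) = 2 exactly.

Treewidth 2.
Bags: B1 = {2, 3, 6}  B2 = {3, 6, 7}  B3 = {5, 6, 7}  B4 = {1, 2, 3}  B5 = {0, 6, 7}  B6 = {2, 3, 8}  B7 = {2, 4, 8}
Tree: B1–B2, B2–B3, B1–B4, B2–B5, B1–B6, B6–B7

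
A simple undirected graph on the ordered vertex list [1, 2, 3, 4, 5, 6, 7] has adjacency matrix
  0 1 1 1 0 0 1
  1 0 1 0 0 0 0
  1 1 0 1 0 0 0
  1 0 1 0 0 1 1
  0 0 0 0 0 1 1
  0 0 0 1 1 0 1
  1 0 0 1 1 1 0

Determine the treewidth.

A width-2 tree decomposition is:
Bags: B1 = {1, 2, 3}  B2 = {1, 3, 4}  B3 = {1, 4, 7}  B4 = {4, 6, 7}  B5 = {5, 6, 7}
Tree: B1–B2, B2–B3, B3–B4, B4–B5
The largest bag has 3 vertices, giving width 2; this decomposition certifies tw(G) ≤ 2. On the other hand G contains the 3-clique {1, 2, 3}. A clique must lie in a single bag of any decomposition, so no decomposition can have width below 2. The upper and lower bounds meet at 2, so that is the treewidth.

2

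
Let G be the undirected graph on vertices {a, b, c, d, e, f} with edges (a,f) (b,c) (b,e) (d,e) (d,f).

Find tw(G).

1

A width-1 tree decomposition is:
Bags: B1 = {b, c}  B2 = {b, e}  B3 = {d, e}  B4 = {d, f}  B5 = {a, f}
Tree: B1–B2, B2–B3, B3–B4, B4–B5
The largest bag has 2 vertices, giving width 1; this decomposition certifies tw(G) ≤ 1. G has an edge, so its treewidth is at least 1. Hence tw(G) = 1 exactly.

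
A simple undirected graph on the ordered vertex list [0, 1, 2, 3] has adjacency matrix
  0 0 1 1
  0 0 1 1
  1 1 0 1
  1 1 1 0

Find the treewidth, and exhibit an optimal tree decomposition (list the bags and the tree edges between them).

Treewidth 2.
One such decomposition:
Bags: B1 = {0, 2, 3}  B2 = {1, 2, 3}
Tree: B1–B2

Every bag has size at most 3, so the width is 3 − 1 = 2 and tw(G) ≤ 2. For the lower bound, the 3 vertices {0, 2, 3} are pairwise adjacent, and any tree decomposition puts a clique entirely inside one bag — forcing width ≥ 2. The upper and lower bounds meet at 2, so that is the treewidth.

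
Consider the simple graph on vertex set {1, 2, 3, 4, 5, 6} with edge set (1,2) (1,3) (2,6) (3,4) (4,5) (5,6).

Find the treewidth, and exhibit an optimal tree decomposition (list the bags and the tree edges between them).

The largest bag has 3 vertices, giving width 2; this decomposition certifies tw(G) ≤ 2. The edges 3–1–2–6–5–4–3 form a cycle, so G is not a tree and its treewidth is at least 2. Combining the bounds, tw(G) = 2.

Treewidth 2.
One optimal decomposition is:
Bags: B1 = {1, 2, 3}  B2 = {2, 3, 6}  B3 = {3, 5, 6}  B4 = {3, 4, 5}
Tree: B1–B2, B2–B3, B3–B4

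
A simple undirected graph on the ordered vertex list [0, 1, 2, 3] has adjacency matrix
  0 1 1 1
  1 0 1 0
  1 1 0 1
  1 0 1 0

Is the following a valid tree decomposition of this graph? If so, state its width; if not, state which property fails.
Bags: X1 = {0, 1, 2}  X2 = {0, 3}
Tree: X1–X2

No — edge (2,3) lies in no bag.

A tree decomposition must satisfy three properties: every vertex lies in some bag; for every edge, both endpoints lie together in some bag; and for every vertex, the bags containing it form a connected subtree. Here edge (2,3) lies in no bag, so the decomposition is invalid.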